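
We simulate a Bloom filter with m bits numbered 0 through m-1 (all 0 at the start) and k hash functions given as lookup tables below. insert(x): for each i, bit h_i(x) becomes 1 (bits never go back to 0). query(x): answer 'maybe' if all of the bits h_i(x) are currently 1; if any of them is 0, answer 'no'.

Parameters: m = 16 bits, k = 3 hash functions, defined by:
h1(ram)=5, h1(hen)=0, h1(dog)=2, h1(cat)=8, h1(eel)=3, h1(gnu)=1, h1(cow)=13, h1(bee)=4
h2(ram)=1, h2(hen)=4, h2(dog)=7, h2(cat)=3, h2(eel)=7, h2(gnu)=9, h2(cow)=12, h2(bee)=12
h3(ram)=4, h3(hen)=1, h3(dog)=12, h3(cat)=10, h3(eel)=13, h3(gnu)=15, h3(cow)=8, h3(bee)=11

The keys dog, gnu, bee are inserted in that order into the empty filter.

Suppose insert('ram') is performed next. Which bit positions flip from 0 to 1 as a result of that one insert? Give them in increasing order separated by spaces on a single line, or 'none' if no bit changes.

Answer: 5

Derivation:
Start: bits=0000000000000000
After insert 'dog': sets bits 2 7 12 -> bits=0010000100001000
After insert 'gnu': sets bits 1 9 15 -> bits=0110000101001001
After insert 'bee': sets bits 4 11 12 -> bits=0110100101011001
insert 'ram' would touch bits 1 4 5; currently bit1=1, bit4=1, bit5=0
Bits that are 0 among those (would change 0->1): 5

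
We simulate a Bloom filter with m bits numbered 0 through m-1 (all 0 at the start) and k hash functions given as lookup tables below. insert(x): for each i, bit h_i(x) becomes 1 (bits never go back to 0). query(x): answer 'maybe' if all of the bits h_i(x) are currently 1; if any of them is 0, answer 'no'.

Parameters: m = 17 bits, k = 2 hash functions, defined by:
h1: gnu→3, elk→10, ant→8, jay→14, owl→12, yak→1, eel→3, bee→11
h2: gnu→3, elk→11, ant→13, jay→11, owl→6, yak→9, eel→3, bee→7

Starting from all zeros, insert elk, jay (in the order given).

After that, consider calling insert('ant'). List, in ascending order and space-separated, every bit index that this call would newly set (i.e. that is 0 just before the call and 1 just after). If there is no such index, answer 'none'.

Start: bits=00000000000000000
After insert 'elk': sets bits 10 11 -> bits=00000000001100000
After insert 'jay': sets bits 11 14 -> bits=00000000001100100
insert 'ant' would touch bits 8 13; currently bit8=0, bit13=0
Bits that are 0 among those (would change 0->1): 8 13

Answer: 8 13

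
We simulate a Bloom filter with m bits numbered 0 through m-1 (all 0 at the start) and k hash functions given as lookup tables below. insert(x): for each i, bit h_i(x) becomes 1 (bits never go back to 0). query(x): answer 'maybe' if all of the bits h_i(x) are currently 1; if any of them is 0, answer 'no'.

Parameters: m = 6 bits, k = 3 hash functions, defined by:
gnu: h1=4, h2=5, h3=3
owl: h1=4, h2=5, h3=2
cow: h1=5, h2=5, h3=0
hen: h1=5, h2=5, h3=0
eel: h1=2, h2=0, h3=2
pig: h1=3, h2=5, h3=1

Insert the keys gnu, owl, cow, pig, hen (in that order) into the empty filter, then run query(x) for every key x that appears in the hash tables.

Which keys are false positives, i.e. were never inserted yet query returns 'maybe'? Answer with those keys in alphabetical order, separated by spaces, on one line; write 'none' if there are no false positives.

Answer: eel

Derivation:
Start: bits=000000
After insert 'gnu': sets bits 3 4 5 -> bits=000111
After insert 'owl': sets bits 2 4 5 -> bits=001111
After insert 'cow': sets bits 0 5 -> bits=101111
After insert 'pig': sets bits 1 3 5 -> bits=111111
After insert 'hen': sets bits 0 5 -> bits=111111
Not inserted: eel — query each against bits=111111:
query eel: checks bit0=1, bit2=1 (all 1) -> maybe => FALSE POSITIVE
False positives (alphabetical): eel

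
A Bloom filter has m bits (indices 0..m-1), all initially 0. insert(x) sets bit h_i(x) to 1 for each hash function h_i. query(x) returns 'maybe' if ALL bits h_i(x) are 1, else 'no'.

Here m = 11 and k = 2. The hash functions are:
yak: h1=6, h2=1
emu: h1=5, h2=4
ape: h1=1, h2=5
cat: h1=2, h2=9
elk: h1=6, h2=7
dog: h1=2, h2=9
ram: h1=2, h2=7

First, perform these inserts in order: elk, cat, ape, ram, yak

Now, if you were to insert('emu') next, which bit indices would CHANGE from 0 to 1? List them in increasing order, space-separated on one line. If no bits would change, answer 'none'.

Answer: 4

Derivation:
Start: bits=00000000000
After insert 'elk': sets bits 6 7 -> bits=00000011000
After insert 'cat': sets bits 2 9 -> bits=00100011010
After insert 'ape': sets bits 1 5 -> bits=01100111010
After insert 'ram': sets bits 2 7 -> bits=01100111010
After insert 'yak': sets bits 1 6 -> bits=01100111010
insert 'emu' would touch bits 4 5; currently bit4=0, bit5=1
Bits that are 0 among those (would change 0->1): 4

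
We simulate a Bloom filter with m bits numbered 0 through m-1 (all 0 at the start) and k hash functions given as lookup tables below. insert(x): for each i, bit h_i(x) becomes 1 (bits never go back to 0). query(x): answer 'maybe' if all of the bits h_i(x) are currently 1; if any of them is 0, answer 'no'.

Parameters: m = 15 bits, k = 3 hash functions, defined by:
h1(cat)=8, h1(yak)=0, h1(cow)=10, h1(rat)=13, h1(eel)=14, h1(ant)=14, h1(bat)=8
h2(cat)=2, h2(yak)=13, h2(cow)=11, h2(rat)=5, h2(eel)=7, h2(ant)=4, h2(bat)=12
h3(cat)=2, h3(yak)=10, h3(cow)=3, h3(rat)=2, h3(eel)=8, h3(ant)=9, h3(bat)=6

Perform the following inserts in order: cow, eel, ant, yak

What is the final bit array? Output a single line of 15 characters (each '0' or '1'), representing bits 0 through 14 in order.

Start: bits=000000000000000
After insert 'cow': sets bits 3 10 11 -> bits=000100000011000
After insert 'eel': sets bits 7 8 14 -> bits=000100011011001
After insert 'ant': sets bits 4 9 14 -> bits=000110011111001
After insert 'yak': sets bits 0 10 13 -> bits=100110011111011

Answer: 100110011111011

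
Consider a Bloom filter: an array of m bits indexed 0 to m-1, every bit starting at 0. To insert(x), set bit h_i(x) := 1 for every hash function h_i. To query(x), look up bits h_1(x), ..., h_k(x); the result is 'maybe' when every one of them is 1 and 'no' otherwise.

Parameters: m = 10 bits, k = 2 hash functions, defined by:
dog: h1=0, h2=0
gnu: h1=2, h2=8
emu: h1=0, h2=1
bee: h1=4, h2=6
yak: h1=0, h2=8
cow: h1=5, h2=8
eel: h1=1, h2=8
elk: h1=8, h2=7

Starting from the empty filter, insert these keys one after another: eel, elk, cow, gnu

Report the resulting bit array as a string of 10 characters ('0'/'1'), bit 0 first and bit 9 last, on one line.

Answer: 0110010110

Derivation:
Start: bits=0000000000
After insert 'eel': sets bits 1 8 -> bits=0100000010
After insert 'elk': sets bits 7 8 -> bits=0100000110
After insert 'cow': sets bits 5 8 -> bits=0100010110
After insert 'gnu': sets bits 2 8 -> bits=0110010110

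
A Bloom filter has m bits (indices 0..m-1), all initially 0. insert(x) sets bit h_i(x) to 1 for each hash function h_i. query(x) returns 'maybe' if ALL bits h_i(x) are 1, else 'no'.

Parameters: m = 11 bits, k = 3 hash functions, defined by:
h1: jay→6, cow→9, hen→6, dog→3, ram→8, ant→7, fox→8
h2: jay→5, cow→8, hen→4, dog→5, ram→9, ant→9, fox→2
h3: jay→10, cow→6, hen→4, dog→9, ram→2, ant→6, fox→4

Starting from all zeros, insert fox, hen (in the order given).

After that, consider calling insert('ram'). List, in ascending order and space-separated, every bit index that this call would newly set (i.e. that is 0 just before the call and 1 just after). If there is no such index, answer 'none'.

Answer: 9

Derivation:
Start: bits=00000000000
After insert 'fox': sets bits 2 4 8 -> bits=00101000100
After insert 'hen': sets bits 4 6 -> bits=00101010100
insert 'ram' would touch bits 2 8 9; currently bit2=1, bit8=1, bit9=0
Bits that are 0 among those (would change 0->1): 9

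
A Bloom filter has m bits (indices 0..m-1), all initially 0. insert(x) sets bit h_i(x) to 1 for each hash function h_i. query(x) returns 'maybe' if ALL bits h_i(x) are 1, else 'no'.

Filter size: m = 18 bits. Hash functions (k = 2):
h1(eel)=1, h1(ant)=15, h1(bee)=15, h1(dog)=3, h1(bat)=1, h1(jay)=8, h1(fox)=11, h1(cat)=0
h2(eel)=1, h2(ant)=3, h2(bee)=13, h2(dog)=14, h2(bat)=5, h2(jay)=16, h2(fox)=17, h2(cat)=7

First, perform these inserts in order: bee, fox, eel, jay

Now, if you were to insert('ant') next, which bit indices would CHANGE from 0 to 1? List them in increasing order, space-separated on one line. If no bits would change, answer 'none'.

Start: bits=000000000000000000
After insert 'bee': sets bits 13 15 -> bits=000000000000010100
After insert 'fox': sets bits 11 17 -> bits=000000000001010101
After insert 'eel': sets bits 1 -> bits=010000000001010101
After insert 'jay': sets bits 8 16 -> bits=010000001001010111
insert 'ant' would touch bits 3 15; currently bit3=0, bit15=1
Bits that are 0 among those (would change 0->1): 3

Answer: 3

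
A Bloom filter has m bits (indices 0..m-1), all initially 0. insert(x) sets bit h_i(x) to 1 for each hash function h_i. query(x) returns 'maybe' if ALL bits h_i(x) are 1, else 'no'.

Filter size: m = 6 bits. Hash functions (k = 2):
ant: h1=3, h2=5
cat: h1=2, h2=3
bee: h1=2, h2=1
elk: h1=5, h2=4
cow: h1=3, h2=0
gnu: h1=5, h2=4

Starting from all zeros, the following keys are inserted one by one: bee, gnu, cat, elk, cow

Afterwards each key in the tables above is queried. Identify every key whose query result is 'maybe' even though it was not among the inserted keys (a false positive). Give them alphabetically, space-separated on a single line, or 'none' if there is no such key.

Answer: ant

Derivation:
Start: bits=000000
After insert 'bee': sets bits 1 2 -> bits=011000
After insert 'gnu': sets bits 4 5 -> bits=011011
After insert 'cat': sets bits 2 3 -> bits=011111
After insert 'elk': sets bits 4 5 -> bits=011111
After insert 'cow': sets bits 0 3 -> bits=111111
Not inserted: ant — query each against bits=111111:
query ant: checks bit3=1, bit5=1 (all 1) -> maybe => FALSE POSITIVE
False positives (alphabetical): ant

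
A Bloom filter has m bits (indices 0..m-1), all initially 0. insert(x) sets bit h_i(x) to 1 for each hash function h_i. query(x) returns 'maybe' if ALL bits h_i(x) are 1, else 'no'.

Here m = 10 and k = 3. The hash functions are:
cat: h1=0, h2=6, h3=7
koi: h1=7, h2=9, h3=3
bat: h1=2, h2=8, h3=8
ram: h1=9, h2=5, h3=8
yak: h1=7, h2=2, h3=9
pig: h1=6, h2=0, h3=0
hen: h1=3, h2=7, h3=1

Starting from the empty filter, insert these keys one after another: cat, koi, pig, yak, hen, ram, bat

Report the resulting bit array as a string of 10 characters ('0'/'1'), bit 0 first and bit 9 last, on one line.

Answer: 1111011111

Derivation:
Start: bits=0000000000
After insert 'cat': sets bits 0 6 7 -> bits=1000001100
After insert 'koi': sets bits 3 7 9 -> bits=1001001101
After insert 'pig': sets bits 0 6 -> bits=1001001101
After insert 'yak': sets bits 2 7 9 -> bits=1011001101
After insert 'hen': sets bits 1 3 7 -> bits=1111001101
After insert 'ram': sets bits 5 8 9 -> bits=1111011111
After insert 'bat': sets bits 2 8 -> bits=1111011111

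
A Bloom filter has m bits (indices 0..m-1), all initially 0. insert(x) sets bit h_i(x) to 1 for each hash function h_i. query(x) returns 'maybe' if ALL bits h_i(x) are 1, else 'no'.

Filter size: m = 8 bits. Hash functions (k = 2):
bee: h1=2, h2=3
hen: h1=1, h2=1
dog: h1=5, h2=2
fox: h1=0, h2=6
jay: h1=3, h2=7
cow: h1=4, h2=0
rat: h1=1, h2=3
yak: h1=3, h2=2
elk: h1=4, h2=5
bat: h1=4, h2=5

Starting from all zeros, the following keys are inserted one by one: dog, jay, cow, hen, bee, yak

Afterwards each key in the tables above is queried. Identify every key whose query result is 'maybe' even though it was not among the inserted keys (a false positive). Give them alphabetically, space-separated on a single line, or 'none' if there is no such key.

Answer: bat elk rat

Derivation:
Start: bits=00000000
After insert 'dog': sets bits 2 5 -> bits=00100100
After insert 'jay': sets bits 3 7 -> bits=00110101
After insert 'cow': sets bits 0 4 -> bits=10111101
After insert 'hen': sets bits 1 -> bits=11111101
After insert 'bee': sets bits 2 3 -> bits=11111101
After insert 'yak': sets bits 2 3 -> bits=11111101
Not inserted: bat elk fox rat — query each against bits=11111101:
query bat: checks bit4=1, bit5=1 (all 1) -> maybe => FALSE POSITIVE
query elk: checks bit4=1, bit5=1 (all 1) -> maybe => FALSE POSITIVE
query fox: checks bit0=1, bit6=0 (has a 0) -> no => not a false positive
query rat: checks bit1=1, bit3=1 (all 1) -> maybe => FALSE POSITIVE
False positives (alphabetical): bat elk rat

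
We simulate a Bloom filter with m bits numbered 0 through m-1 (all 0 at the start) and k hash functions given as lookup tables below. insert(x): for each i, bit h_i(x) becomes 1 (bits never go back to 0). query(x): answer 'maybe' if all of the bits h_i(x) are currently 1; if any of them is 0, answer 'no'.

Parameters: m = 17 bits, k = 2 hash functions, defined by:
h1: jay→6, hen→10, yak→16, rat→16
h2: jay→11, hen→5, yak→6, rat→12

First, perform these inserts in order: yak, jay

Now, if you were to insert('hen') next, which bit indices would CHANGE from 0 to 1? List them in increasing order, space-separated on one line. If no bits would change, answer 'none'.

Start: bits=00000000000000000
After insert 'yak': sets bits 6 16 -> bits=00000010000000001
After insert 'jay': sets bits 6 11 -> bits=00000010000100001
insert 'hen' would touch bits 5 10; currently bit5=0, bit10=0
Bits that are 0 among those (would change 0->1): 5 10

Answer: 5 10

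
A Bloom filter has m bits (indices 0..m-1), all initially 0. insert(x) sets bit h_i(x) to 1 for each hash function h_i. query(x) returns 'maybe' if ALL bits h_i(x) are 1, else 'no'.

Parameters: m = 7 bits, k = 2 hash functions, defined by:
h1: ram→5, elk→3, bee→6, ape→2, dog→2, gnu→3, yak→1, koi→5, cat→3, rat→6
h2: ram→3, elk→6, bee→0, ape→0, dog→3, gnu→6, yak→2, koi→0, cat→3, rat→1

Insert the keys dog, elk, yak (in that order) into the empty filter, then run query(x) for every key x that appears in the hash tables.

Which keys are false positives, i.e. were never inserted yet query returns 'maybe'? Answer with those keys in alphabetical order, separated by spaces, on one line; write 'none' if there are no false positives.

Answer: cat gnu rat

Derivation:
Start: bits=0000000
After insert 'dog': sets bits 2 3 -> bits=0011000
After insert 'elk': sets bits 3 6 -> bits=0011001
After insert 'yak': sets bits 1 2 -> bits=0111001
Not inserted: ape bee cat gnu koi ram rat — query each against bits=0111001:
query ape: checks bit0=0, bit2=1 (has a 0) -> no => not a false positive
query bee: checks bit0=0, bit6=1 (has a 0) -> no => not a false positive
query cat: checks bit3=1 (all 1) -> maybe => FALSE POSITIVE
query gnu: checks bit3=1, bit6=1 (all 1) -> maybe => FALSE POSITIVE
query koi: checks bit0=0, bit5=0 (has a 0) -> no => not a false positive
query ram: checks bit3=1, bit5=0 (has a 0) -> no => not a false positive
query rat: checks bit1=1, bit6=1 (all 1) -> maybe => FALSE POSITIVE
False positives (alphabetical): cat gnu rat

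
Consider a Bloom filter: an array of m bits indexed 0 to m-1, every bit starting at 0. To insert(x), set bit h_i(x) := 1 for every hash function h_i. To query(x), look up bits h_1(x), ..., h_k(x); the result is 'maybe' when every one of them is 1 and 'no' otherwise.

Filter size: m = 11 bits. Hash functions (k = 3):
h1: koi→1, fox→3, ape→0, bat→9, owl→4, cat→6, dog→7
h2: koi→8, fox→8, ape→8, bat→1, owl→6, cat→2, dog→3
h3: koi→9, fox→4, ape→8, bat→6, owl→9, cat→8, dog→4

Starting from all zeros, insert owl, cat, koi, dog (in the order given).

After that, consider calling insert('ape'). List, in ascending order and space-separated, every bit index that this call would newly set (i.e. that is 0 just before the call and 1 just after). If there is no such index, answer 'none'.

Start: bits=00000000000
After insert 'owl': sets bits 4 6 9 -> bits=00001010010
After insert 'cat': sets bits 2 6 8 -> bits=00101010110
After insert 'koi': sets bits 1 8 9 -> bits=01101010110
After insert 'dog': sets bits 3 4 7 -> bits=01111011110
insert 'ape' would touch bits 0 8; currently bit0=0, bit8=1
Bits that are 0 among those (would change 0->1): 0

Answer: 0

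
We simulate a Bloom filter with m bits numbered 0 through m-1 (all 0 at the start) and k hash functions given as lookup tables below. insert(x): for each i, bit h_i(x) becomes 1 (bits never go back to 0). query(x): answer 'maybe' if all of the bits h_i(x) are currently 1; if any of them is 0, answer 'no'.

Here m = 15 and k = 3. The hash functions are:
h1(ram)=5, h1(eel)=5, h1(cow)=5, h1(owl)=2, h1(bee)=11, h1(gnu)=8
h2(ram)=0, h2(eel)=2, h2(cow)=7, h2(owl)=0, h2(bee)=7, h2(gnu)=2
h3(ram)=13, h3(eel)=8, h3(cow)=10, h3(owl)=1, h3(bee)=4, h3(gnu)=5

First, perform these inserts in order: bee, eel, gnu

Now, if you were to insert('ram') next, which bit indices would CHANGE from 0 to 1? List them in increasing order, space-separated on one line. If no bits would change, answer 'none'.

Answer: 0 13

Derivation:
Start: bits=000000000000000
After insert 'bee': sets bits 4 7 11 -> bits=000010010001000
After insert 'eel': sets bits 2 5 8 -> bits=001011011001000
After insert 'gnu': sets bits 2 5 8 -> bits=001011011001000
insert 'ram' would touch bits 0 5 13; currently bit0=0, bit5=1, bit13=0
Bits that are 0 among those (would change 0->1): 0 13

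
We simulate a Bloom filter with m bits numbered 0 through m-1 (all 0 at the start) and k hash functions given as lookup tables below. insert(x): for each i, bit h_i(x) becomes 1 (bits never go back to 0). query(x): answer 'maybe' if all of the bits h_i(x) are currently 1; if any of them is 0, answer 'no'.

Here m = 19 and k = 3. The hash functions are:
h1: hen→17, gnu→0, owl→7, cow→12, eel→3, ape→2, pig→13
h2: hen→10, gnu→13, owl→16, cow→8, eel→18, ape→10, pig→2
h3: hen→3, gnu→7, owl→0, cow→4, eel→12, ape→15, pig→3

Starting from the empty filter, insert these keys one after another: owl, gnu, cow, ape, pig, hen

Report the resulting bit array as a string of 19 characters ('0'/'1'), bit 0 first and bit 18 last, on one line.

Answer: 1011100110101101110

Derivation:
Start: bits=0000000000000000000
After insert 'owl': sets bits 0 7 16 -> bits=1000000100000000100
After insert 'gnu': sets bits 0 7 13 -> bits=1000000100000100100
After insert 'cow': sets bits 4 8 12 -> bits=1000100110001100100
After insert 'ape': sets bits 2 10 15 -> bits=1010100110101101100
After insert 'pig': sets bits 2 3 13 -> bits=1011100110101101100
After insert 'hen': sets bits 3 10 17 -> bits=1011100110101101110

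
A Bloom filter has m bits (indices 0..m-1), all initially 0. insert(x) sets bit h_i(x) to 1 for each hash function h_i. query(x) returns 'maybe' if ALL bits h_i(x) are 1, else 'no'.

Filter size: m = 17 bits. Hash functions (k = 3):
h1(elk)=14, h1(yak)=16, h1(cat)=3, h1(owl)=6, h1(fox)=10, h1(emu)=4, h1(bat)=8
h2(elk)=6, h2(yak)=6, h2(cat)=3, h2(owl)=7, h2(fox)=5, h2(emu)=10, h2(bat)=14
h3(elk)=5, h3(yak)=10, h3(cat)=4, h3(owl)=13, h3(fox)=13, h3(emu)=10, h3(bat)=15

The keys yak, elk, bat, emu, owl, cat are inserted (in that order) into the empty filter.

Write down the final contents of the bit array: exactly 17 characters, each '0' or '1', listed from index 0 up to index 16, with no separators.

Start: bits=00000000000000000
After insert 'yak': sets bits 6 10 16 -> bits=00000010001000001
After insert 'elk': sets bits 5 6 14 -> bits=00000110001000101
After insert 'bat': sets bits 8 14 15 -> bits=00000110101000111
After insert 'emu': sets bits 4 10 -> bits=00001110101000111
After insert 'owl': sets bits 6 7 13 -> bits=00001111101001111
After insert 'cat': sets bits 3 4 -> bits=00011111101001111

Answer: 00011111101001111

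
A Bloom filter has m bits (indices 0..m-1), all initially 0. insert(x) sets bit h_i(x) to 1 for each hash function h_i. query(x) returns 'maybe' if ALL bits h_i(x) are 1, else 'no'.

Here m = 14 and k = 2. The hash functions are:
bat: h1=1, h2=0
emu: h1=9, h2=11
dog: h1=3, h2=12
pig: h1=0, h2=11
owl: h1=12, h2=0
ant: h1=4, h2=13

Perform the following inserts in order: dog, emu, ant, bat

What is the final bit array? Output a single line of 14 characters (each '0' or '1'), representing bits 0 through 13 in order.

Start: bits=00000000000000
After insert 'dog': sets bits 3 12 -> bits=00010000000010
After insert 'emu': sets bits 9 11 -> bits=00010000010110
After insert 'ant': sets bits 4 13 -> bits=00011000010111
After insert 'bat': sets bits 0 1 -> bits=11011000010111

Answer: 11011000010111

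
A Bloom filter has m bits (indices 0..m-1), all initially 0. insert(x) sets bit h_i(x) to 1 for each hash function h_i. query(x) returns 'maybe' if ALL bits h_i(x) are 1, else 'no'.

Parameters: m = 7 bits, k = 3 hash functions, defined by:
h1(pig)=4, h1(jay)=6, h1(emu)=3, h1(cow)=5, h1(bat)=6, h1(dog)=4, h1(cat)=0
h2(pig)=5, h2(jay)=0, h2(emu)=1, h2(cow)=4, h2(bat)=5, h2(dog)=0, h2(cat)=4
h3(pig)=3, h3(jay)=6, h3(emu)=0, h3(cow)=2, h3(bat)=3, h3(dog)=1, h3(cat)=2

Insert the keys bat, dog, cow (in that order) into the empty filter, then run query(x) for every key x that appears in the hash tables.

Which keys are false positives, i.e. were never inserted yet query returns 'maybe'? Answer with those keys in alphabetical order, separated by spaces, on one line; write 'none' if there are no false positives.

Answer: cat emu jay pig

Derivation:
Start: bits=0000000
After insert 'bat': sets bits 3 5 6 -> bits=0001011
After insert 'dog': sets bits 0 1 4 -> bits=1101111
After insert 'cow': sets bits 2 4 5 -> bits=1111111
Not inserted: cat emu jay pig — query each against bits=1111111:
query cat: checks bit0=1, bit2=1, bit4=1 (all 1) -> maybe => FALSE POSITIVE
query emu: checks bit0=1, bit1=1, bit3=1 (all 1) -> maybe => FALSE POSITIVE
query jay: checks bit0=1, bit6=1 (all 1) -> maybe => FALSE POSITIVE
query pig: checks bit3=1, bit4=1, bit5=1 (all 1) -> maybe => FALSE POSITIVE
False positives (alphabetical): cat emu jay pig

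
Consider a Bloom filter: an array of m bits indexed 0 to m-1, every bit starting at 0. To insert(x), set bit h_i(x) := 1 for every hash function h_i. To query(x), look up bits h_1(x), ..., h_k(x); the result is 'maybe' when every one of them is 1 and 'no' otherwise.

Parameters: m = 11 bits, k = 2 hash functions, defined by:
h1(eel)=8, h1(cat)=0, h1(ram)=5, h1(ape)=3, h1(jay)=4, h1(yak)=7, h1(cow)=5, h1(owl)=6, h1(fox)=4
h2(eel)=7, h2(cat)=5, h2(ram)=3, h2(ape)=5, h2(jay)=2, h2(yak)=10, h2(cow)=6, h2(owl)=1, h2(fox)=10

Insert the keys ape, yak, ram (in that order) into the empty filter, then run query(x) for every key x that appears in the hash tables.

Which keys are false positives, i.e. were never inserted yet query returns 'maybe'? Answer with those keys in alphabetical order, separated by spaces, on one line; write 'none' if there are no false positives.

Start: bits=00000000000
After insert 'ape': sets bits 3 5 -> bits=00010100000
After insert 'yak': sets bits 7 10 -> bits=00010101001
After insert 'ram': sets bits 3 5 -> bits=00010101001
Not inserted: cat cow eel fox jay owl — query each against bits=00010101001:
query cat: checks bit0=0, bit5=1 (has a 0) -> no => not a false positive
query cow: checks bit5=1, bit6=0 (has a 0) -> no => not a false positive
query eel: checks bit7=1, bit8=0 (has a 0) -> no => not a false positive
query fox: checks bit4=0, bit10=1 (has a 0) -> no => not a false positive
query jay: checks bit2=0, bit4=0 (has a 0) -> no => not a false positive
query owl: checks bit1=0, bit6=0 (has a 0) -> no => not a false positive
False positives (alphabetical): none

Answer: none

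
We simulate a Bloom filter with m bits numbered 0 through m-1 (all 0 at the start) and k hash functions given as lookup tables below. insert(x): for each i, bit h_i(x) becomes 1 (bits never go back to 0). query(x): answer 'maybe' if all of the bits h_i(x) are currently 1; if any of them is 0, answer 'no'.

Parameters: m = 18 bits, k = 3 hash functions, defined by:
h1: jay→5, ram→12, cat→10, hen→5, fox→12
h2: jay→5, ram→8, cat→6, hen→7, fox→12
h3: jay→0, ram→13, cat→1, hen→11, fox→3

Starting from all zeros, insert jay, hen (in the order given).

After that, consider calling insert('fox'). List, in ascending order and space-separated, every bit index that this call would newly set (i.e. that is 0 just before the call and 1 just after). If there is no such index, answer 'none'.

Start: bits=000000000000000000
After insert 'jay': sets bits 0 5 -> bits=100001000000000000
After insert 'hen': sets bits 5 7 11 -> bits=100001010001000000
insert 'fox' would touch bits 3 12; currently bit3=0, bit12=0
Bits that are 0 among those (would change 0->1): 3 12

Answer: 3 12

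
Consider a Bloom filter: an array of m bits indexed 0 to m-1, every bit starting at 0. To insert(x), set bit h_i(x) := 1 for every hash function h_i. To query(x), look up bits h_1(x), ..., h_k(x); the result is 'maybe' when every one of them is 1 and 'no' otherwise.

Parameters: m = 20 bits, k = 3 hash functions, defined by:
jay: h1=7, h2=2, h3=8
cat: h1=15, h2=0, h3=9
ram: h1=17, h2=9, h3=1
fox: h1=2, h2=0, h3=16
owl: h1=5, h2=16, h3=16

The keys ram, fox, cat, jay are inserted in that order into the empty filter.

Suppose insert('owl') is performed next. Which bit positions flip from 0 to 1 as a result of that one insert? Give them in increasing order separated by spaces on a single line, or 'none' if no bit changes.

Start: bits=00000000000000000000
After insert 'ram': sets bits 1 9 17 -> bits=01000000010000000100
After insert 'fox': sets bits 0 2 16 -> bits=11100000010000001100
After insert 'cat': sets bits 0 9 15 -> bits=11100000010000011100
After insert 'jay': sets bits 2 7 8 -> bits=11100001110000011100
insert 'owl' would touch bits 5 16; currently bit5=0, bit16=1
Bits that are 0 among those (would change 0->1): 5

Answer: 5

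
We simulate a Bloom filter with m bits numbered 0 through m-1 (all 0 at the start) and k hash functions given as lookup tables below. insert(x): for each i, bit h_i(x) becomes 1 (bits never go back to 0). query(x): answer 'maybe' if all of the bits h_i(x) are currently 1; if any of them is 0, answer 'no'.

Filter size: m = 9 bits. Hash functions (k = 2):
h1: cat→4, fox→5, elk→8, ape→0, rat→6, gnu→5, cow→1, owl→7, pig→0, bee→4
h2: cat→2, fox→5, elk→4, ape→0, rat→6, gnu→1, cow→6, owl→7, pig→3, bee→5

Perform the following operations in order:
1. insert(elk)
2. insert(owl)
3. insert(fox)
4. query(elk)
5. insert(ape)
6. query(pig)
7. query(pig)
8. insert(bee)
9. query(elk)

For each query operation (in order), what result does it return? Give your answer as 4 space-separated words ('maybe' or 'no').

Answer: maybe no no maybe

Derivation:
Start: bits=000000000
Op 1: insert elk -> sets bits 4 8 -> bits=000010001
Op 2: insert owl -> sets bits 7 -> bits=000010011
Op 3: insert fox -> sets bits 5 -> bits=000011011
Op 4: query elk -> checks bit4=1, bit8=1 (all 1) -> maybe
Op 5: insert ape -> sets bits 0 -> bits=100011011
Op 6: query pig -> checks bit0=1, bit3=0 (has a 0) -> no
Op 7: query pig -> checks bit0=1, bit3=0 (has a 0) -> no
Op 8: insert bee -> sets bits 4 5 -> bits=100011011
Op 9: query elk -> checks bit4=1, bit8=1 (all 1) -> maybe
Query results in order: maybe no no maybe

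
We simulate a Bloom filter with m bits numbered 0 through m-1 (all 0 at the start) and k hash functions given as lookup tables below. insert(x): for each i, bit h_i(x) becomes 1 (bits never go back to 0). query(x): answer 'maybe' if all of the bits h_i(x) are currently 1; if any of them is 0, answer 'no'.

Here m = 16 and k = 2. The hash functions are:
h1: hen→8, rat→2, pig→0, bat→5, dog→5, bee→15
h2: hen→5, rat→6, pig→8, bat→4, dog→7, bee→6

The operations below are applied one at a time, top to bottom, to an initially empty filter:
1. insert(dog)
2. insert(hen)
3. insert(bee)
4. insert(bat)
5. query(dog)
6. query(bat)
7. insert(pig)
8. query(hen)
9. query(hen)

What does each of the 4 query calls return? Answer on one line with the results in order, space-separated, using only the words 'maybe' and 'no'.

Answer: maybe maybe maybe maybe

Derivation:
Start: bits=0000000000000000
Op 1: insert dog -> sets bits 5 7 -> bits=0000010100000000
Op 2: insert hen -> sets bits 5 8 -> bits=0000010110000000
Op 3: insert bee -> sets bits 6 15 -> bits=0000011110000001
Op 4: insert bat -> sets bits 4 5 -> bits=0000111110000001
Op 5: query dog -> checks bit5=1, bit7=1 (all 1) -> maybe
Op 6: query bat -> checks bit4=1, bit5=1 (all 1) -> maybe
Op 7: insert pig -> sets bits 0 8 -> bits=1000111110000001
Op 8: query hen -> checks bit5=1, bit8=1 (all 1) -> maybe
Op 9: query hen -> checks bit5=1, bit8=1 (all 1) -> maybe
Query results in order: maybe maybe maybe maybe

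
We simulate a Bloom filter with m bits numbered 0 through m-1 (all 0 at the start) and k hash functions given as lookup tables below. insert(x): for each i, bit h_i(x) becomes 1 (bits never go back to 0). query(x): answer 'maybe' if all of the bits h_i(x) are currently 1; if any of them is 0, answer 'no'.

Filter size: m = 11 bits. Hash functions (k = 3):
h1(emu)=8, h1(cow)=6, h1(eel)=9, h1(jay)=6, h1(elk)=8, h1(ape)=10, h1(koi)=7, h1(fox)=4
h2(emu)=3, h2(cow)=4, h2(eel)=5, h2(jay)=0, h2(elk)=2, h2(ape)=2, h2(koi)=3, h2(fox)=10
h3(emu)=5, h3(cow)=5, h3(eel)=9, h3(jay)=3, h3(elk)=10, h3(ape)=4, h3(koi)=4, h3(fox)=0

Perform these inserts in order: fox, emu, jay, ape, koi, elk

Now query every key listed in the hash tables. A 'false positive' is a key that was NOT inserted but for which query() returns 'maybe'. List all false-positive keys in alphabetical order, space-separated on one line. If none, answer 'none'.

Answer: cow

Derivation:
Start: bits=00000000000
After insert 'fox': sets bits 0 4 10 -> bits=10001000001
After insert 'emu': sets bits 3 5 8 -> bits=10011100101
After insert 'jay': sets bits 0 3 6 -> bits=10011110101
After insert 'ape': sets bits 2 4 10 -> bits=10111110101
After insert 'koi': sets bits 3 4 7 -> bits=10111111101
After insert 'elk': sets bits 2 8 10 -> bits=10111111101
Not inserted: cow eel — query each against bits=10111111101:
query cow: checks bit4=1, bit5=1, bit6=1 (all 1) -> maybe => FALSE POSITIVE
query eel: checks bit5=1, bit9=0 (has a 0) -> no => not a false positive
False positives (alphabetical): cow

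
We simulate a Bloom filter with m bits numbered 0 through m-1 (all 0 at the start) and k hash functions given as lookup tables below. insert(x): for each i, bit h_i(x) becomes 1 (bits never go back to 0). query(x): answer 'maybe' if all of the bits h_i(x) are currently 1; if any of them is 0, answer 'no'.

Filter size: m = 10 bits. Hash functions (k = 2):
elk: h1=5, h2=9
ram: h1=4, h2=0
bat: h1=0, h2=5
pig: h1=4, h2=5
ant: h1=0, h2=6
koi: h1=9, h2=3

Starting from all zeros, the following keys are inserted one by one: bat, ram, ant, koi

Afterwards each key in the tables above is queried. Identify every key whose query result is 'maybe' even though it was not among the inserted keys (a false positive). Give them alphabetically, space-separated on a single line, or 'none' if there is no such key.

Start: bits=0000000000
After insert 'bat': sets bits 0 5 -> bits=1000010000
After insert 'ram': sets bits 0 4 -> bits=1000110000
After insert 'ant': sets bits 0 6 -> bits=1000111000
After insert 'koi': sets bits 3 9 -> bits=1001111001
Not inserted: elk pig — query each against bits=1001111001:
query elk: checks bit5=1, bit9=1 (all 1) -> maybe => FALSE POSITIVE
query pig: checks bit4=1, bit5=1 (all 1) -> maybe => FALSE POSITIVE
False positives (alphabetical): elk pig

Answer: elk pig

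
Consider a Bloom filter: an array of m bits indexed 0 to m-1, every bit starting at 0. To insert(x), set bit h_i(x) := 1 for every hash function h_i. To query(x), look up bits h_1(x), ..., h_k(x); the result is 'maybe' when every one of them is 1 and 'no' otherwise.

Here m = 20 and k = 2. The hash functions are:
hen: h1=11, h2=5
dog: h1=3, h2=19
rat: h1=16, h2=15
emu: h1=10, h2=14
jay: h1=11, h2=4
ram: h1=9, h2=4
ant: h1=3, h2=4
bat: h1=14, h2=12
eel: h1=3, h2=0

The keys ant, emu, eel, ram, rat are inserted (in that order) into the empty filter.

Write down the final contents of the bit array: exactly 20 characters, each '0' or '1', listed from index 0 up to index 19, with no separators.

Answer: 10011000011000111000

Derivation:
Start: bits=00000000000000000000
After insert 'ant': sets bits 3 4 -> bits=00011000000000000000
After insert 'emu': sets bits 10 14 -> bits=00011000001000100000
After insert 'eel': sets bits 0 3 -> bits=10011000001000100000
After insert 'ram': sets bits 4 9 -> bits=10011000011000100000
After insert 'rat': sets bits 15 16 -> bits=10011000011000111000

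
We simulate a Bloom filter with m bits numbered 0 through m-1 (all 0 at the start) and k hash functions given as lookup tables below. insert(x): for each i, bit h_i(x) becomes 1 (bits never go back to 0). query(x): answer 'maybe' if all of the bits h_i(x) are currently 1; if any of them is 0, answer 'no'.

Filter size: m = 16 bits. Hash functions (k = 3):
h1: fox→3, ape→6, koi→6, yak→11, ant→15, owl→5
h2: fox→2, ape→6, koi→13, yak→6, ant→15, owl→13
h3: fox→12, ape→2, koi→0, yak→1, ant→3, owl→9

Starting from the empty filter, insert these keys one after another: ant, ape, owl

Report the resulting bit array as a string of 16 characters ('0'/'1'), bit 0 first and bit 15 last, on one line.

Start: bits=0000000000000000
After insert 'ant': sets bits 3 15 -> bits=0001000000000001
After insert 'ape': sets bits 2 6 -> bits=0011001000000001
After insert 'owl': sets bits 5 9 13 -> bits=0011011001000101

Answer: 0011011001000101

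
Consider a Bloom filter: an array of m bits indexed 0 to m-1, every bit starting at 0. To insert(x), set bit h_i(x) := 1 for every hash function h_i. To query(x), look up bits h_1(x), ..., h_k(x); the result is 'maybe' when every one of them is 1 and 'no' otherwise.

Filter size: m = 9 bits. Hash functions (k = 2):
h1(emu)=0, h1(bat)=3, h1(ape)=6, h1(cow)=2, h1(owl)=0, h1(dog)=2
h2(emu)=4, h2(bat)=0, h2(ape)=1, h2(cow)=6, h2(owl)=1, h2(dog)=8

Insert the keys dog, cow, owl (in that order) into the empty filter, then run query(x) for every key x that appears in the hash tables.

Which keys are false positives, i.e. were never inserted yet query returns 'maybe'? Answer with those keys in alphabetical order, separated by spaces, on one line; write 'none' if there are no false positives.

Answer: ape

Derivation:
Start: bits=000000000
After insert 'dog': sets bits 2 8 -> bits=001000001
After insert 'cow': sets bits 2 6 -> bits=001000101
After insert 'owl': sets bits 0 1 -> bits=111000101
Not inserted: ape bat emu — query each against bits=111000101:
query ape: checks bit1=1, bit6=1 (all 1) -> maybe => FALSE POSITIVE
query bat: checks bit0=1, bit3=0 (has a 0) -> no => not a false positive
query emu: checks bit0=1, bit4=0 (has a 0) -> no => not a false positive
False positives (alphabetical): ape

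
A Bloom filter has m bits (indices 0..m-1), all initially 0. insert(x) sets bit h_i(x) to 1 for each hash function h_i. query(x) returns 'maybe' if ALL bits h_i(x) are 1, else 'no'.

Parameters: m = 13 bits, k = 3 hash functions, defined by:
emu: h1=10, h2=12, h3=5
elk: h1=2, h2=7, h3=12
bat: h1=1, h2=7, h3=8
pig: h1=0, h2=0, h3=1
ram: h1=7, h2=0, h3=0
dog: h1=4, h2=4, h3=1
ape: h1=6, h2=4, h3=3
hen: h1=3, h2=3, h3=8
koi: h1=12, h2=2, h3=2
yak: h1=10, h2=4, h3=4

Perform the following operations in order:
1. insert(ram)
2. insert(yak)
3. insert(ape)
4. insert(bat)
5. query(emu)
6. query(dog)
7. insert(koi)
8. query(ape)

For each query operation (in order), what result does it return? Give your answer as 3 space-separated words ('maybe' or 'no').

Start: bits=0000000000000
Op 1: insert ram -> sets bits 0 7 -> bits=1000000100000
Op 2: insert yak -> sets bits 4 10 -> bits=1000100100100
Op 3: insert ape -> sets bits 3 4 6 -> bits=1001101100100
Op 4: insert bat -> sets bits 1 7 8 -> bits=1101101110100
Op 5: query emu -> checks bit5=0, bit10=1, bit12=0 (has a 0) -> no
Op 6: query dog -> checks bit1=1, bit4=1 (all 1) -> maybe
Op 7: insert koi -> sets bits 2 12 -> bits=1111101110101
Op 8: query ape -> checks bit3=1, bit4=1, bit6=1 (all 1) -> maybe
Query results in order: no maybe maybe

Answer: no maybe maybe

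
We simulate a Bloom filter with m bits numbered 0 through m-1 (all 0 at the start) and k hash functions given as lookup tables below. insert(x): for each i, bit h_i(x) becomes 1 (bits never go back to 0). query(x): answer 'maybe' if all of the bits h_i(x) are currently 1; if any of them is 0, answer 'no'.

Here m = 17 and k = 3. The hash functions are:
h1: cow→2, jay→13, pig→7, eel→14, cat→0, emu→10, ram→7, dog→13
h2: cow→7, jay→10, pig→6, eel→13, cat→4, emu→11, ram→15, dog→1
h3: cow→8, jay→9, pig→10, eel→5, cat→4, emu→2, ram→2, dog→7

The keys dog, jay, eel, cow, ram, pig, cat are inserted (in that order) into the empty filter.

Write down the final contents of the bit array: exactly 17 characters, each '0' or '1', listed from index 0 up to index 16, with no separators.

Answer: 11101111111001110

Derivation:
Start: bits=00000000000000000
After insert 'dog': sets bits 1 7 13 -> bits=01000001000001000
After insert 'jay': sets bits 9 10 13 -> bits=01000001011001000
After insert 'eel': sets bits 5 13 14 -> bits=01000101011001100
After insert 'cow': sets bits 2 7 8 -> bits=01100101111001100
After insert 'ram': sets bits 2 7 15 -> bits=01100101111001110
After insert 'pig': sets bits 6 7 10 -> bits=01100111111001110
After insert 'cat': sets bits 0 4 -> bits=11101111111001110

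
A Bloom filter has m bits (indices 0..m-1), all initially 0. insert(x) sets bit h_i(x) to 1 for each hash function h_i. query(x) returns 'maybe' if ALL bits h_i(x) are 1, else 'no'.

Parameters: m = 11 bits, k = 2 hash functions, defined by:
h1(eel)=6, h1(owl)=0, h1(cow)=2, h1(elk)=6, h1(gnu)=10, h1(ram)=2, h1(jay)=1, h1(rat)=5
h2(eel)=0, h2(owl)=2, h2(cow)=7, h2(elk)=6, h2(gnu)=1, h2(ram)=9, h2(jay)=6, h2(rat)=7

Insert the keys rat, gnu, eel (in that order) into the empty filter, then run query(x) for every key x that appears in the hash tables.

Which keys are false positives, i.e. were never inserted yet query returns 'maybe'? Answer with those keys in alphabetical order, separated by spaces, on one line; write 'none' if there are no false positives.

Answer: elk jay

Derivation:
Start: bits=00000000000
After insert 'rat': sets bits 5 7 -> bits=00000101000
After insert 'gnu': sets bits 1 10 -> bits=01000101001
After insert 'eel': sets bits 0 6 -> bits=11000111001
Not inserted: cow elk jay owl ram — query each against bits=11000111001:
query cow: checks bit2=0, bit7=1 (has a 0) -> no => not a false positive
query elk: checks bit6=1 (all 1) -> maybe => FALSE POSITIVE
query jay: checks bit1=1, bit6=1 (all 1) -> maybe => FALSE POSITIVE
query owl: checks bit0=1, bit2=0 (has a 0) -> no => not a false positive
query ram: checks bit2=0, bit9=0 (has a 0) -> no => not a false positive
False positives (alphabetical): elk jay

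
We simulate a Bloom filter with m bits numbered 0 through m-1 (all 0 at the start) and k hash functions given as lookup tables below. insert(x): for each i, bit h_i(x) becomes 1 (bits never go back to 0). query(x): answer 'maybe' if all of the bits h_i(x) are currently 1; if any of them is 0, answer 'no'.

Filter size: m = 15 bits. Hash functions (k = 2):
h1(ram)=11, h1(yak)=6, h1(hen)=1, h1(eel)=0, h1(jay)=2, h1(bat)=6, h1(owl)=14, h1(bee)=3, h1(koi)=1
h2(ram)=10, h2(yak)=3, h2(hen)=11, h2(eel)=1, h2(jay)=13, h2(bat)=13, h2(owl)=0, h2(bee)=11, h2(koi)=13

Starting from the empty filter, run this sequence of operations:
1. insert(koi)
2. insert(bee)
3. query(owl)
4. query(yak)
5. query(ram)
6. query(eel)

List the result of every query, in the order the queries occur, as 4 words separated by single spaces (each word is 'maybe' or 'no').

Answer: no no no no

Derivation:
Start: bits=000000000000000
Op 1: insert koi -> sets bits 1 13 -> bits=010000000000010
Op 2: insert bee -> sets bits 3 11 -> bits=010100000001010
Op 3: query owl -> checks bit0=0, bit14=0 (has a 0) -> no
Op 4: query yak -> checks bit3=1, bit6=0 (has a 0) -> no
Op 5: query ram -> checks bit10=0, bit11=1 (has a 0) -> no
Op 6: query eel -> checks bit0=0, bit1=1 (has a 0) -> no
Query results in order: no no no no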